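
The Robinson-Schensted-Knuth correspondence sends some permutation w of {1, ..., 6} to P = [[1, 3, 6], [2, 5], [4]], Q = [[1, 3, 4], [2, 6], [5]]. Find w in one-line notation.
Reverse the RSK construction: for i from n down to 1, find the cell of Q containing i, remove the entry at that cell from P, and reverse-bump it up through P; the value ejected from row 1 is w(i).

Step i=6: Q has 6 at row 2, column 2; remove 5 from row 2 of P and reverse-bump: 5 enters row 1 and ejects 3. So w(6) = 3. P is now [[1, 5, 6], [2], [4]].
Step i=5: Q has 5 at row 3, column 1; remove 4 from row 3 of P and reverse-bump: 4 enters row 2 and ejects 2; 2 enters row 1 and ejects 1. So w(5) = 1. P is now [[2, 5, 6], [4]].
Step i=4: Q has 4 at row 1, column 3; remove that cell from P, ejecting 6. So w(4) = 6. P is now [[2, 5], [4]].
Step i=3: Q has 3 at row 1, column 2; remove that cell from P, ejecting 5. So w(3) = 5. P is now [[2], [4]].
Step i=2: Q has 2 at row 2, column 1; remove 4 from row 2 of P and reverse-bump: 4 enters row 1 and ejects 2. So w(2) = 2. P is now [[4]].
Step i=1: Q has 1 at row 1, column 1; remove that cell from P, ejecting 4. So w(1) = 4. P is now [].

So w = 4 2 5 6 1 3.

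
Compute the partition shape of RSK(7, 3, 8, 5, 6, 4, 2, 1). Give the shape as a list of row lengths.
Row-insert each entry into an empty tableau.

After inserting 7: P = [[7]].
After inserting 3: P = [[3], [7]].
After inserting 8: P = [[3, 8], [7]].
After inserting 5: P = [[3, 5], [7, 8]].
After inserting 6: P = [[3, 5, 6], [7, 8]].
After inserting 4: P = [[3, 4, 6], [5, 8], [7]].
After inserting 2: P = [[2, 4, 6], [3, 8], [5], [7]].
After inserting 1: P = [[1, 4, 6], [2, 8], [3], [5], [7]].

The final insertion tableau P = [[1, 4, 6], [2, 8], [3], [5], [7]] has shape [3, 2, 1, 1, 1].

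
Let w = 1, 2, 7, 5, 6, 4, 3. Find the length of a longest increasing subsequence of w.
4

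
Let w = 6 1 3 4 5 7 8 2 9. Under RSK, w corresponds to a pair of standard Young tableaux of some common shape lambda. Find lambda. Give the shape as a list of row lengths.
RSK row insertion gives P = [[1, 2, 4, 5, 7, 8, 9], [3], [6]], which has shape [7, 1, 1].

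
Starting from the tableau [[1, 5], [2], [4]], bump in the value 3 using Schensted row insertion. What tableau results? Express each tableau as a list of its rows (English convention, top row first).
[[1, 3], [2, 5], [4]]

In row 1, 3 replaces 5 (the leftmost entry greater than 3); 5 is bumped to row 2. 5 is appended to row 2. The new tableau is [[1, 3], [2, 5], [4]].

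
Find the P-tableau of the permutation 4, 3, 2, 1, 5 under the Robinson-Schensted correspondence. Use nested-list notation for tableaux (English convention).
Insert 4: appended to row 1. P = [[4]].
Insert 3: 3 bumps 4 from row 1; 4 starts row 2. P = [[3], [4]].
Insert 2: 2 bumps 3 from row 1; 3 bumps 4 from row 2; 4 starts row 3. P = [[2], [3], [4]].
Insert 1: 1 bumps 2 from row 1; 2 bumps 3 from row 2; 3 bumps 4 from row 3; 4 starts row 4. P = [[1], [2], [3], [4]].
Insert 5: appended to row 1. P = [[1, 5], [2], [3], [4]].

So P = [[1, 5], [2], [3], [4]].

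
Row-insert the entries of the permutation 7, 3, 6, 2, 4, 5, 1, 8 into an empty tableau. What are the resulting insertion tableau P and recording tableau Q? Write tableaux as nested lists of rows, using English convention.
Insert each entry of the permutation into P by Schensted row insertion, recording in Q the position of each new cell.

Insert 7: appended to row 1. P = [[7]].
Insert 3: 3 bumps 7 from row 1; 7 starts row 2. P = [[3], [7]].
Insert 6: appended to row 1. P = [[3, 6], [7]].
Insert 2: 2 bumps 3 from row 1; 3 bumps 7 from row 2; 7 starts row 3. P = [[2, 6], [3], [7]].
Insert 4: 4 bumps 6 from row 1; 6 appends to row 2. P = [[2, 4], [3, 6], [7]].
Insert 5: appended to row 1. P = [[2, 4, 5], [3, 6], [7]].
Insert 1: 1 bumps 2 from row 1; 2 bumps 3 from row 2; 3 bumps 7 from row 3; 7 starts row 4. P = [[1, 4, 5], [2, 6], [3], [7]].
Insert 8: appended to row 1. P = [[1, 4, 5, 8], [2, 6], [3], [7]].

So P = [[1, 4, 5, 8], [2, 6], [3], [7]], Q = [[1, 3, 6, 8], [2, 5], [4], [7]].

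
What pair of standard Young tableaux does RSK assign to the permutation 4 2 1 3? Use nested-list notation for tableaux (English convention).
Insert each entry of the permutation into P by Schensted row insertion, recording in Q the position of each new cell.

Insert 4: appended to row 1. P = [[4]], Q = [[1]].
Insert 2: 2 bumps 4 from row 1; 4 starts row 2. P = [[2], [4]], Q = [[1], [2]].
Insert 1: 1 bumps 2 from row 1; 2 bumps 4 from row 2; 4 starts row 3. P = [[1], [2], [4]], Q = [[1], [2], [3]].
Insert 3: appended to row 1. P = [[1, 3], [2], [4]], Q = [[1, 4], [2], [3]].

So P = [[1, 3], [2], [4]], Q = [[1, 4], [2], [3]].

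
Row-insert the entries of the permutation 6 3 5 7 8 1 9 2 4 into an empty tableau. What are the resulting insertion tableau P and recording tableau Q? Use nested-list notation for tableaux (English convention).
Insert each entry of the permutation into P by Schensted row insertion, recording in Q the position of each new cell.

After inserting 6: P = [[6]].
After inserting 3: P = [[3], [6]].
After inserting 5: P = [[3, 5], [6]].
After inserting 7: P = [[3, 5, 7], [6]].
After inserting 8: P = [[3, 5, 7, 8], [6]].
After inserting 1: P = [[1, 5, 7, 8], [3], [6]].
After inserting 9: P = [[1, 5, 7, 8, 9], [3], [6]].
After inserting 2: P = [[1, 2, 7, 8, 9], [3, 5], [6]].
After inserting 4: P = [[1, 2, 4, 8, 9], [3, 5, 7], [6]].

So P = [[1, 2, 4, 8, 9], [3, 5, 7], [6]], Q = [[1, 3, 4, 5, 7], [2, 8, 9], [6]].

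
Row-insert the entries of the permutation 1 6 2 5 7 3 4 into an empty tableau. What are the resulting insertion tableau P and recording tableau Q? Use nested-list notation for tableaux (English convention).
P = [[1, 2, 3, 4], [5, 7], [6]], Q = [[1, 2, 4, 5], [3, 7], [6]]

Insert each entry of the permutation into P by Schensted row insertion, recording in Q the position of each new cell.

After inserting 1: P = [[1]].
After inserting 6: P = [[1, 6]].
After inserting 2: P = [[1, 2], [6]].
After inserting 5: P = [[1, 2, 5], [6]].
After inserting 7: P = [[1, 2, 5, 7], [6]].
After inserting 3: P = [[1, 2, 3, 7], [5], [6]].
After inserting 4: P = [[1, 2, 3, 4], [5, 7], [6]].

So P = [[1, 2, 3, 4], [5, 7], [6]], Q = [[1, 2, 4, 5], [3, 7], [6]].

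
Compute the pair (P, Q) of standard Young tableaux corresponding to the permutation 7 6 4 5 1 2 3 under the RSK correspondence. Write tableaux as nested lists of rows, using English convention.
P = [[1, 2, 3], [4, 5], [6], [7]], Q = [[1, 4, 7], [2, 6], [3], [5]]

Insert each entry of the permutation into P by Schensted row insertion, recording in Q the position of each new cell.

After inserting 7: P = [[7]].
After inserting 6: P = [[6], [7]].
After inserting 4: P = [[4], [6], [7]].
After inserting 5: P = [[4, 5], [6], [7]].
After inserting 1: P = [[1, 5], [4], [6], [7]].
After inserting 2: P = [[1, 2], [4, 5], [6], [7]].
After inserting 3: P = [[1, 2, 3], [4, 5], [6], [7]].

So P = [[1, 2, 3], [4, 5], [6], [7]], Q = [[1, 4, 7], [2, 6], [3], [5]].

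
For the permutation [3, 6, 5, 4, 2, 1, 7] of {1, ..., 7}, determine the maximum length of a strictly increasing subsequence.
3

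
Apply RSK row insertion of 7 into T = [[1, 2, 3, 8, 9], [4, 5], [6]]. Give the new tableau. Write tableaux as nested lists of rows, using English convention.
In row 1, 7 replaces 8 (the leftmost entry greater than 7); 8 is bumped to row 2. 8 is appended to row 2. The new tableau is [[1, 2, 3, 7, 9], [4, 5, 8], [6]].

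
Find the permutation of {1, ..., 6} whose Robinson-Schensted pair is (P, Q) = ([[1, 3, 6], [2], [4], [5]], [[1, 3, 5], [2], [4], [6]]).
Reverse the RSK construction: for i from n down to 1, find the cell of Q containing i, remove the entry at that cell from P, and reverse-bump it up through P; the value ejected from row 1 is w(i).

Step i=6: Q has 6 at row 4, column 1; remove 5 from row 4 of P and reverse-bump: 5 enters row 3 and ejects 4; 4 enters row 2 and ejects 2; 2 enters row 1 and ejects 1. So w(6) = 1. P is now [[2, 3, 6], [4], [5]].
Step i=5: Q has 5 at row 1, column 3; remove that cell from P, ejecting 6. So w(5) = 6. P is now [[2, 3], [4], [5]].
Step i=4: Q has 4 at row 3, column 1; remove 5 from row 3 of P and reverse-bump: 5 enters row 2 and ejects 4; 4 enters row 1 and ejects 3. So w(4) = 3. P is now [[2, 4], [5]].
Step i=3: Q has 3 at row 1, column 2; remove that cell from P, ejecting 4. So w(3) = 4. P is now [[2], [5]].
Step i=2: Q has 2 at row 2, column 1; remove 5 from row 2 of P and reverse-bump: 5 enters row 1 and ejects 2. So w(2) = 2. P is now [[5]].
Step i=1: Q has 1 at row 1, column 1; remove that cell from P, ejecting 5. So w(1) = 5. P is now [].

So w = 5 2 4 3 6 1.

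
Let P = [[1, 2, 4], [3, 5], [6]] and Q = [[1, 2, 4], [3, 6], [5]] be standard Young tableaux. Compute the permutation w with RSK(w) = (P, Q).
Reverse the RSK construction: for i from n down to 1, find the cell of Q containing i, remove the entry at that cell from P, and reverse-bump it up through P; the value ejected from row 1 is w(i).

Step i=6: Q has 6 at row 2, column 2; remove 5 from row 2 of P and reverse-bump: 5 enters row 1 and ejects 4. So w(6) = 4. P is now [[1, 2, 5], [3], [6]].
Step i=5: Q has 5 at row 3, column 1; remove 6 from row 3 of P and reverse-bump: 6 enters row 2 and ejects 3; 3 enters row 1 and ejects 2. So w(5) = 2. P is now [[1, 3, 5], [6]].
Step i=4: Q has 4 at row 1, column 3; remove that cell from P, ejecting 5. So w(4) = 5. P is now [[1, 3], [6]].
Step i=3: Q has 3 at row 2, column 1; remove 6 from row 2 of P and reverse-bump: 6 enters row 1 and ejects 3. So w(3) = 3. P is now [[1, 6]].
Step i=2: Q has 2 at row 1, column 2; remove that cell from P, ejecting 6. So w(2) = 6. P is now [[1]].
Step i=1: Q has 1 at row 1, column 1; remove that cell from P, ejecting 1. So w(1) = 1. P is now [].

So w = 1 6 3 5 2 4.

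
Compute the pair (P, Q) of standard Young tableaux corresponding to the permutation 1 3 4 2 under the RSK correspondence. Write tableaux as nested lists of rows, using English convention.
P = [[1, 2, 4], [3]], Q = [[1, 2, 3], [4]]

Insert each entry of the permutation into P by Schensted row insertion, recording in Q the position of each new cell.

Insert 1: appended to row 1. P = [[1]].
Insert 3: appended to row 1. P = [[1, 3]].
Insert 4: appended to row 1. P = [[1, 3, 4]].
Insert 2: 2 bumps 3 from row 1; 3 starts row 2. P = [[1, 2, 4], [3]].

So P = [[1, 2, 4], [3]], Q = [[1, 2, 3], [4]].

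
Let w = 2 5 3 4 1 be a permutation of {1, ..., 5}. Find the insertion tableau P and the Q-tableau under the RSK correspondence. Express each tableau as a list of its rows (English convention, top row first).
P = [[1, 3, 4], [2], [5]], Q = [[1, 2, 4], [3], [5]]

Insert each entry of the permutation into P by Schensted row insertion, recording in Q the position of each new cell.

Insert 2: appended to row 1. P = [[2]].
Insert 5: appended to row 1. P = [[2, 5]].
Insert 3: 3 bumps 5 from row 1; 5 starts row 2. P = [[2, 3], [5]].
Insert 4: appended to row 1. P = [[2, 3, 4], [5]].
Insert 1: 1 bumps 2 from row 1; 2 bumps 5 from row 2; 5 starts row 3. P = [[1, 3, 4], [2], [5]].

So P = [[1, 3, 4], [2], [5]], Q = [[1, 2, 4], [3], [5]].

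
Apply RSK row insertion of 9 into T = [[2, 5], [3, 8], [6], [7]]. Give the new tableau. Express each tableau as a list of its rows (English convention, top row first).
[[2, 5, 9], [3, 8], [6], [7]]

9 is larger than every entry of row 1, so it is appended to row 1. The new tableau is [[2, 5, 9], [3, 8], [6], [7]].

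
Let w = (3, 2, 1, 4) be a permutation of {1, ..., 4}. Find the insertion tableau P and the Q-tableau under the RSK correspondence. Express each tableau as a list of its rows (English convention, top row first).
Insert each entry of the permutation into P by Schensted row insertion, recording in Q the position of each new cell.

After inserting 3: P = [[3]].
After inserting 2: P = [[2], [3]].
After inserting 1: P = [[1], [2], [3]].
After inserting 4: P = [[1, 4], [2], [3]].

So P = [[1, 4], [2], [3]], Q = [[1, 4], [2], [3]].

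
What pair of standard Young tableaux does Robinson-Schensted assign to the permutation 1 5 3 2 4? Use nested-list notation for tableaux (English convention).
P = [[1, 2, 4], [3], [5]], Q = [[1, 2, 5], [3], [4]]

Insert each entry of the permutation into P by Schensted row insertion, recording in Q the position of each new cell.

After inserting 1: P = [[1]].
After inserting 5: P = [[1, 5]].
After inserting 3: P = [[1, 3], [5]].
After inserting 2: P = [[1, 2], [3], [5]].
After inserting 4: P = [[1, 2, 4], [3], [5]].

So P = [[1, 2, 4], [3], [5]], Q = [[1, 2, 5], [3], [4]].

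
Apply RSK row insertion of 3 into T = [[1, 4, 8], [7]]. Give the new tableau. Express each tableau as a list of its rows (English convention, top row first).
In row 1, 3 replaces 4 (the leftmost entry greater than 3); 4 is bumped to row 2. In row 2, 4 replaces 7 (the leftmost entry greater than 4); 7 is bumped to row 3. 7 starts a new row 3. The new tableau is [[1, 3, 8], [4], [7]].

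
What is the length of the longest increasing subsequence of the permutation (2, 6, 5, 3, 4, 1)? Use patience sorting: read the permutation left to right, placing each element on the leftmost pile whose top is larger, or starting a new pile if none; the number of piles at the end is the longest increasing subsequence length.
2: new pile. tops = [2]
6: new pile. tops = [2, 6]
5: onto pile 2 (replacing 6). tops = [2, 5]
3: onto pile 2 (replacing 5). tops = [2, 3]
4: new pile. tops = [2, 3, 4]
1: onto pile 1 (replacing 2). tops = [1, 3, 4]

3 piles, so the longest increasing subsequence has length 3.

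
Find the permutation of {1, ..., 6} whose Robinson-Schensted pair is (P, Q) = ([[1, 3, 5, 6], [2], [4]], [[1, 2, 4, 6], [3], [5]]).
Reverse the RSK construction: for i from n down to 1, find the cell of Q containing i, remove the entry at that cell from P, and reverse-bump it up through P; the value ejected from row 1 is w(i).

Step i=6: Q has 6 at row 1, column 4; remove that cell from P, ejecting 6. So w(6) = 6. P is now [[1, 3, 5], [2], [4]].
Step i=5: Q has 5 at row 3, column 1; remove 4 from row 3 of P and reverse-bump: 4 enters row 2 and ejects 2; 2 enters row 1 and ejects 1. So w(5) = 1. P is now [[2, 3, 5], [4]].
Step i=4: Q has 4 at row 1, column 3; remove that cell from P, ejecting 5. So w(4) = 5. P is now [[2, 3], [4]].
Step i=3: Q has 3 at row 2, column 1; remove 4 from row 2 of P and reverse-bump: 4 enters row 1 and ejects 3. So w(3) = 3. P is now [[2, 4]].
Step i=2: Q has 2 at row 1, column 2; remove that cell from P, ejecting 4. So w(2) = 4. P is now [[2]].
Step i=1: Q has 1 at row 1, column 1; remove that cell from P, ejecting 2. So w(1) = 2. P is now [].

So w = 2 4 3 5 1 6.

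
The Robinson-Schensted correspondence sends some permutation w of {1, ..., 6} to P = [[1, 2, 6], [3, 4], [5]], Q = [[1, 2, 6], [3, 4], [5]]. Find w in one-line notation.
3 5 1 4 2 6

Reverse the RSK construction: for i from n down to 1, find the cell of Q containing i, remove the entry at that cell from P, and reverse-bump it up through P; the value ejected from row 1 is w(i).

Step i=6: Q has 6 at row 1, column 3; remove that cell from P, ejecting 6. So w(6) = 6. P is now [[1, 2], [3, 4], [5]].
Step i=5: Q has 5 at row 3, column 1; remove 5 from row 3 of P and reverse-bump: 5 enters row 2 and ejects 4; 4 enters row 1 and ejects 2. So w(5) = 2. P is now [[1, 4], [3, 5]].
Step i=4: Q has 4 at row 2, column 2; remove 5 from row 2 of P and reverse-bump: 5 enters row 1 and ejects 4. So w(4) = 4. P is now [[1, 5], [3]].
Step i=3: Q has 3 at row 2, column 1; remove 3 from row 2 of P and reverse-bump: 3 enters row 1 and ejects 1. So w(3) = 1. P is now [[3, 5]].
Step i=2: Q has 2 at row 1, column 2; remove that cell from P, ejecting 5. So w(2) = 5. P is now [[3]].
Step i=1: Q has 1 at row 1, column 1; remove that cell from P, ejecting 3. So w(1) = 3. P is now [].

So w = 3 5 1 4 2 6.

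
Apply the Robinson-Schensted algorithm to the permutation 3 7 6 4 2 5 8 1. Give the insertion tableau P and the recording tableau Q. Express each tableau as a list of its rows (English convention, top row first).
P = [[1, 4, 5, 8], [2], [3], [6], [7]], Q = [[1, 2, 6, 7], [3], [4], [5], [8]]

Insert each entry of the permutation into P by Schensted row insertion, recording in Q the position of each new cell.

Insert 3: appended to row 1. P = [[3]].
Insert 7: appended to row 1. P = [[3, 7]].
Insert 6: 6 bumps 7 from row 1; 7 starts row 2. P = [[3, 6], [7]].
Insert 4: 4 bumps 6 from row 1; 6 bumps 7 from row 2; 7 starts row 3. P = [[3, 4], [6], [7]].
Insert 2: 2 bumps 3 from row 1; 3 bumps 6 from row 2; 6 bumps 7 from row 3; 7 starts row 4. P = [[2, 4], [3], [6], [7]].
Insert 5: appended to row 1. P = [[2, 4, 5], [3], [6], [7]].
Insert 8: appended to row 1. P = [[2, 4, 5, 8], [3], [6], [7]].
Insert 1: 1 bumps 2 from row 1; 2 bumps 3 from row 2; 3 bumps 6 from row 3; 6 bumps 7 from row 4; 7 starts row 5. P = [[1, 4, 5, 8], [2], [3], [6], [7]].

So P = [[1, 4, 5, 8], [2], [3], [6], [7]], Q = [[1, 2, 6, 7], [3], [4], [5], [8]].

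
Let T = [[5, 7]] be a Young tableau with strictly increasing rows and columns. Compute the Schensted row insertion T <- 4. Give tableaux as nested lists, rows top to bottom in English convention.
[[4, 7], [5]]

In row 1, 4 replaces 5 (the leftmost entry greater than 4); 5 is bumped to row 2. 5 starts a new row 2. The new tableau is [[4, 7], [5]].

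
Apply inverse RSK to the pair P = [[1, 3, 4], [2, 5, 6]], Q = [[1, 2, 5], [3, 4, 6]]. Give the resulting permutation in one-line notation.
Reverse RSK: for i = n, n-1, ..., 1, locate i in Q, remove the corresponding corner cell from P, and reverse-bump its entry up through P; the value ejected from row 1 is w(i).

So w = 2 5 1 3 6 4.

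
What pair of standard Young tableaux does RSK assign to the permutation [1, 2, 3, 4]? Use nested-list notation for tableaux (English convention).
P = [[1, 2, 3, 4]], Q = [[1, 2, 3, 4]]

Insert each entry of the permutation into P by Schensted row insertion, recording in Q the position of each new cell.

After inserting 1: P = [[1]].
After inserting 2: P = [[1, 2]].
After inserting 3: P = [[1, 2, 3]].
After inserting 4: P = [[1, 2, 3, 4]].

So P = [[1, 2, 3, 4]], Q = [[1, 2, 3, 4]].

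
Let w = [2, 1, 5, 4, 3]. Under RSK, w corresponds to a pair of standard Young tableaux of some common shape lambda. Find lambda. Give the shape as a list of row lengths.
[2, 2, 1]

Row-insert each entry into an empty tableau.

After inserting 2: P = [[2]].
After inserting 1: P = [[1], [2]].
After inserting 5: P = [[1, 5], [2]].
After inserting 4: P = [[1, 4], [2, 5]].
After inserting 3: P = [[1, 3], [2, 4], [5]].

The final insertion tableau P = [[1, 3], [2, 4], [5]] has shape [2, 2, 1].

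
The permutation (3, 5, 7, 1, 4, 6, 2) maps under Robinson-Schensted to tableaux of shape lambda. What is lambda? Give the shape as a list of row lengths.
Row-insert each entry into an empty tableau.

After inserting 3: P = [[3]].
After inserting 5: P = [[3, 5]].
After inserting 7: P = [[3, 5, 7]].
After inserting 1: P = [[1, 5, 7], [3]].
After inserting 4: P = [[1, 4, 7], [3, 5]].
After inserting 6: P = [[1, 4, 6], [3, 5, 7]].
After inserting 2: P = [[1, 2, 6], [3, 4, 7], [5]].

The final insertion tableau P = [[1, 2, 6], [3, 4, 7], [5]] has shape [3, 3, 1].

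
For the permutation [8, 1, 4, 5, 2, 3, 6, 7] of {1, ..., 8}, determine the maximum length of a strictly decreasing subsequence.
3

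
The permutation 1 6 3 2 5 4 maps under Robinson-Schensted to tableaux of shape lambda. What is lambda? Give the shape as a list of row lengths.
[3, 2, 1]

Row-insert each entry into an empty tableau.

After inserting 1: P = [[1]].
After inserting 6: P = [[1, 6]].
After inserting 3: P = [[1, 3], [6]].
After inserting 2: P = [[1, 2], [3], [6]].
After inserting 5: P = [[1, 2, 5], [3], [6]].
After inserting 4: P = [[1, 2, 4], [3, 5], [6]].

The final insertion tableau P = [[1, 2, 4], [3, 5], [6]] has shape [3, 2, 1].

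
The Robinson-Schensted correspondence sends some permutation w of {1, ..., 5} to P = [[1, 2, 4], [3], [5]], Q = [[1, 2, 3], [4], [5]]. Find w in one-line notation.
Reverse the RSK construction: for i from n down to 1, find the cell of Q containing i, remove the entry at that cell from P, and reverse-bump it up through P; the value ejected from row 1 is w(i).

Step i=5: Q has 5 at row 3, column 1; remove 5 from row 3 of P and reverse-bump: 5 enters row 2 and ejects 3; 3 enters row 1 and ejects 2. So w(5) = 2. P is now [[1, 3, 4], [5]].
Step i=4: Q has 4 at row 2, column 1; remove 5 from row 2 of P and reverse-bump: 5 enters row 1 and ejects 4. So w(4) = 4. P is now [[1, 3, 5]].
Step i=3: Q has 3 at row 1, column 3; remove that cell from P, ejecting 5. So w(3) = 5. P is now [[1, 3]].
Step i=2: Q has 2 at row 1, column 2; remove that cell from P, ejecting 3. So w(2) = 3. P is now [[1]].
Step i=1: Q has 1 at row 1, column 1; remove that cell from P, ejecting 1. So w(1) = 1. P is now [].

So w = 1 3 5 4 2.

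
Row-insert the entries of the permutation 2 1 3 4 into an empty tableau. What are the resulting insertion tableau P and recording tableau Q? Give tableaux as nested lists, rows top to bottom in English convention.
P = [[1, 3, 4], [2]], Q = [[1, 3, 4], [2]]

Insert each entry of the permutation into P by Schensted row insertion, recording in Q the position of each new cell.

Insert 2: appended to row 1. P = [[2]].
Insert 1: 1 bumps 2 from row 1; 2 starts row 2. P = [[1], [2]].
Insert 3: appended to row 1. P = [[1, 3], [2]].
Insert 4: appended to row 1. P = [[1, 3, 4], [2]].

So P = [[1, 3, 4], [2]], Q = [[1, 3, 4], [2]].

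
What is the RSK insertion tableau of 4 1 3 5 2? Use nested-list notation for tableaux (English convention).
Insert 4: appended to row 1. P = [[4]].
Insert 1: 1 bumps 4 from row 1; 4 starts row 2. P = [[1], [4]].
Insert 3: appended to row 1. P = [[1, 3], [4]].
Insert 5: appended to row 1. P = [[1, 3, 5], [4]].
Insert 2: 2 bumps 3 from row 1; 3 bumps 4 from row 2; 4 starts row 3. P = [[1, 2, 5], [3], [4]].

So P = [[1, 2, 5], [3], [4]].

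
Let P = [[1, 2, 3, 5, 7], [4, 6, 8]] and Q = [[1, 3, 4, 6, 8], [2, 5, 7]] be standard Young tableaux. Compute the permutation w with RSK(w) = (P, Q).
Reverse the RSK construction: for i from n down to 1, find the cell of Q containing i, remove the entry at that cell from P, and reverse-bump it up through P; the value ejected from row 1 is w(i).

Step i=8: Q has 8 at row 1, column 5; remove that cell from P, ejecting 7. So w(8) = 7. P is now [[1, 2, 3, 5], [4, 6, 8]].
Step i=7: Q has 7 at row 2, column 3; remove 8 from row 2 of P and reverse-bump: 8 enters row 1 and ejects 5. So w(7) = 5. P is now [[1, 2, 3, 8], [4, 6]].
Step i=6: Q has 6 at row 1, column 4; remove that cell from P, ejecting 8. So w(6) = 8. P is now [[1, 2, 3], [4, 6]].
Step i=5: Q has 5 at row 2, column 2; remove 6 from row 2 of P and reverse-bump: 6 enters row 1 and ejects 3. So w(5) = 3. P is now [[1, 2, 6], [4]].
Step i=4: Q has 4 at row 1, column 3; remove that cell from P, ejecting 6. So w(4) = 6. P is now [[1, 2], [4]].
Step i=3: Q has 3 at row 1, column 2; remove that cell from P, ejecting 2. So w(3) = 2. P is now [[1], [4]].
Step i=2: Q has 2 at row 2, column 1; remove 4 from row 2 of P and reverse-bump: 4 enters row 1 and ejects 1. So w(2) = 1. P is now [[4]].
Step i=1: Q has 1 at row 1, column 1; remove that cell from P, ejecting 4. So w(1) = 4. P is now [].

So w = 4 1 2 6 3 8 5 7.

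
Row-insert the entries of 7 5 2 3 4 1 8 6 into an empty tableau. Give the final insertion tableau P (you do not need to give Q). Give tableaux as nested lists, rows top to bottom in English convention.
Insert 7: appended to row 1. P = [[7]].
Insert 5: 5 bumps 7 from row 1; 7 starts row 2. P = [[5], [7]].
Insert 2: 2 bumps 5 from row 1; 5 bumps 7 from row 2; 7 starts row 3. P = [[2], [5], [7]].
Insert 3: appended to row 1. P = [[2, 3], [5], [7]].
Insert 4: appended to row 1. P = [[2, 3, 4], [5], [7]].
Insert 1: 1 bumps 2 from row 1; 2 bumps 5 from row 2; 5 bumps 7 from row 3; 7 starts row 4. P = [[1, 3, 4], [2], [5], [7]].
Insert 8: appended to row 1. P = [[1, 3, 4, 8], [2], [5], [7]].
Insert 6: 6 bumps 8 from row 1; 8 appends to row 2. P = [[1, 3, 4, 6], [2, 8], [5], [7]].

So P = [[1, 3, 4, 6], [2, 8], [5], [7]].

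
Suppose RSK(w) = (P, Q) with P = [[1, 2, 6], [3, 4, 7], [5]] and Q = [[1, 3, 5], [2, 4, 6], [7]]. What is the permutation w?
3 1 5 4 7 6 2

Reverse RSK: for i = n, n-1, ..., 1, locate i in Q, remove the corresponding corner cell from P, and reverse-bump its entry up through P; the value ejected from row 1 is w(i).

So w = 3 1 5 4 7 6 2.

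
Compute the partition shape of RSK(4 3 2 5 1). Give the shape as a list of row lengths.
[2, 1, 1, 1]

Row-insert each entry into an empty tableau.

After inserting 4: P = [[4]].
After inserting 3: P = [[3], [4]].
After inserting 2: P = [[2], [3], [4]].
After inserting 5: P = [[2, 5], [3], [4]].
After inserting 1: P = [[1, 5], [2], [3], [4]].

The final insertion tableau P = [[1, 5], [2], [3], [4]] has shape [2, 1, 1, 1].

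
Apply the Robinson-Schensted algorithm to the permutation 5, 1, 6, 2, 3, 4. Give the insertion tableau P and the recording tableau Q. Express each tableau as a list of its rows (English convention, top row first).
Insert each entry of the permutation into P by Schensted row insertion, recording in Q the position of each new cell.

Insert 5: appended to row 1. P = [[5]].
Insert 1: 1 bumps 5 from row 1; 5 starts row 2. P = [[1], [5]].
Insert 6: appended to row 1. P = [[1, 6], [5]].
Insert 2: 2 bumps 6 from row 1; 6 appends to row 2. P = [[1, 2], [5, 6]].
Insert 3: appended to row 1. P = [[1, 2, 3], [5, 6]].
Insert 4: appended to row 1. P = [[1, 2, 3, 4], [5, 6]].

So P = [[1, 2, 3, 4], [5, 6]], Q = [[1, 3, 5, 6], [2, 4]].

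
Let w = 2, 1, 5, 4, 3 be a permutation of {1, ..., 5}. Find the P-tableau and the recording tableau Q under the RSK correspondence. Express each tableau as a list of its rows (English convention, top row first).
P = [[1, 3], [2, 4], [5]], Q = [[1, 3], [2, 4], [5]]

Insert each entry of the permutation into P by Schensted row insertion, recording in Q the position of each new cell.

Insert 2: appended to row 1. P = [[2]], Q = [[1]].
Insert 1: 1 bumps 2 from row 1; 2 starts row 2. P = [[1], [2]], Q = [[1], [2]].
Insert 5: appended to row 1. P = [[1, 5], [2]], Q = [[1, 3], [2]].
Insert 4: 4 bumps 5 from row 1; 5 appends to row 2. P = [[1, 4], [2, 5]], Q = [[1, 3], [2, 4]].
Insert 3: 3 bumps 4 from row 1; 4 bumps 5 from row 2; 5 starts row 3. P = [[1, 3], [2, 4], [5]], Q = [[1, 3], [2, 4], [5]].

So P = [[1, 3], [2, 4], [5]], Q = [[1, 3], [2, 4], [5]].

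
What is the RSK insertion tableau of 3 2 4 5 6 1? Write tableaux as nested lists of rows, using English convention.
Insert 3: appended to row 1. P = [[3]].
Insert 2: 2 bumps 3 from row 1; 3 starts row 2. P = [[2], [3]].
Insert 4: appended to row 1. P = [[2, 4], [3]].
Insert 5: appended to row 1. P = [[2, 4, 5], [3]].
Insert 6: appended to row 1. P = [[2, 4, 5, 6], [3]].
Insert 1: 1 bumps 2 from row 1; 2 bumps 3 from row 2; 3 starts row 3. P = [[1, 4, 5, 6], [2], [3]].

So P = [[1, 4, 5, 6], [2], [3]].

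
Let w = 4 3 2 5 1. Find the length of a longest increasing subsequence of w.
2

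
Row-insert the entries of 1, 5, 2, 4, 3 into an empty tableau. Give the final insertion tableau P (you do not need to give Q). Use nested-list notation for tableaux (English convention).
P = [[1, 2, 3], [4], [5]]

Insert 1: appended to row 1. P = [[1]].
Insert 5: appended to row 1. P = [[1, 5]].
Insert 2: 2 bumps 5 from row 1; 5 starts row 2. P = [[1, 2], [5]].
Insert 4: appended to row 1. P = [[1, 2, 4], [5]].
Insert 3: 3 bumps 4 from row 1; 4 bumps 5 from row 2; 5 starts row 3. P = [[1, 2, 3], [4], [5]].

So P = [[1, 2, 3], [4], [5]].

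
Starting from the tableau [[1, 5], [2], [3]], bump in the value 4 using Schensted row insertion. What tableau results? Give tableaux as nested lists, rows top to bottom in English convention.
[[1, 4], [2, 5], [3]]

In row 1, 4 replaces 5 (the leftmost entry greater than 4); 5 is bumped to row 2. 5 is appended to row 2. The new tableau is [[1, 4], [2, 5], [3]].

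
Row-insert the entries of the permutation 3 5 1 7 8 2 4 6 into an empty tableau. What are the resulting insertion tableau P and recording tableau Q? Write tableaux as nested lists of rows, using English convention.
P = [[1, 2, 4, 6], [3, 5, 7, 8]], Q = [[1, 2, 4, 5], [3, 6, 7, 8]]

Insert each entry of the permutation into P by Schensted row insertion, recording in Q the position of each new cell.

Insert 3: appended to row 1. P = [[3]], Q = [[1]].
Insert 5: appended to row 1. P = [[3, 5]], Q = [[1, 2]].
Insert 1: 1 bumps 3 from row 1; 3 starts row 2. P = [[1, 5], [3]], Q = [[1, 2], [3]].
Insert 7: appended to row 1. P = [[1, 5, 7], [3]], Q = [[1, 2, 4], [3]].
Insert 8: appended to row 1. P = [[1, 5, 7, 8], [3]], Q = [[1, 2, 4, 5], [3]].
Insert 2: 2 bumps 5 from row 1; 5 appends to row 2. P = [[1, 2, 7, 8], [3, 5]], Q = [[1, 2, 4, 5], [3, 6]].
Insert 4: 4 bumps 7 from row 1; 7 appends to row 2. P = [[1, 2, 4, 8], [3, 5, 7]], Q = [[1, 2, 4, 5], [3, 6, 7]].
Insert 6: 6 bumps 8 from row 1; 8 appends to row 2. P = [[1, 2, 4, 6], [3, 5, 7, 8]], Q = [[1, 2, 4, 5], [3, 6, 7, 8]].

So P = [[1, 2, 4, 6], [3, 5, 7, 8]], Q = [[1, 2, 4, 5], [3, 6, 7, 8]].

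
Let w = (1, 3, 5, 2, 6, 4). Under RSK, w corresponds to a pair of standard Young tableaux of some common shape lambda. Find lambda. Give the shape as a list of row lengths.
[4, 2]

Row-insert each entry into an empty tableau.

After inserting 1: P = [[1]].
After inserting 3: P = [[1, 3]].
After inserting 5: P = [[1, 3, 5]].
After inserting 2: P = [[1, 2, 5], [3]].
After inserting 6: P = [[1, 2, 5, 6], [3]].
After inserting 4: P = [[1, 2, 4, 6], [3, 5]].

The final insertion tableau P = [[1, 2, 4, 6], [3, 5]] has shape [4, 2].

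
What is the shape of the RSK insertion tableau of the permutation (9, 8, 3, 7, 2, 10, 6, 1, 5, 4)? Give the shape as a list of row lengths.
[3, 2, 2, 1, 1, 1]

RSK row insertion gives P = [[1, 4, 10], [2, 5], [3, 6], [7], [8], [9]], which has shape [3, 2, 2, 1, 1, 1].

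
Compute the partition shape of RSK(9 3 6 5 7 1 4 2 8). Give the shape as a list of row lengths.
Row-insert each entry into an empty tableau.

After inserting 9: P = [[9]].
After inserting 3: P = [[3], [9]].
After inserting 6: P = [[3, 6], [9]].
After inserting 5: P = [[3, 5], [6], [9]].
After inserting 7: P = [[3, 5, 7], [6], [9]].
After inserting 1: P = [[1, 5, 7], [3], [6], [9]].
After inserting 4: P = [[1, 4, 7], [3, 5], [6], [9]].
After inserting 2: P = [[1, 2, 7], [3, 4], [5], [6], [9]].
After inserting 8: P = [[1, 2, 7, 8], [3, 4], [5], [6], [9]].

The final insertion tableau P = [[1, 2, 7, 8], [3, 4], [5], [6], [9]] has shape [4, 2, 1, 1, 1].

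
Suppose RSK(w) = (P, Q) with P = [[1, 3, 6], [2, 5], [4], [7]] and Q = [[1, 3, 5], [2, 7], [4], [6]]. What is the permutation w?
7 4 5 2 6 1 3

Reverse the RSK construction: for i from n down to 1, find the cell of Q containing i, remove the entry at that cell from P, and reverse-bump it up through P; the value ejected from row 1 is w(i).

Step i=7: Q has 7 at row 2, column 2; remove 5 from row 2 of P and reverse-bump: 5 enters row 1 and ejects 3. So w(7) = 3. P is now [[1, 5, 6], [2], [4], [7]].
Step i=6: Q has 6 at row 4, column 1; remove 7 from row 4 of P and reverse-bump: 7 enters row 3 and ejects 4; 4 enters row 2 and ejects 2; 2 enters row 1 and ejects 1. So w(6) = 1. P is now [[2, 5, 6], [4], [7]].
Step i=5: Q has 5 at row 1, column 3; remove that cell from P, ejecting 6. So w(5) = 6. P is now [[2, 5], [4], [7]].
Step i=4: Q has 4 at row 3, column 1; remove 7 from row 3 of P and reverse-bump: 7 enters row 2 and ejects 4; 4 enters row 1 and ejects 2. So w(4) = 2. P is now [[4, 5], [7]].
Step i=3: Q has 3 at row 1, column 2; remove that cell from P, ejecting 5. So w(3) = 5. P is now [[4], [7]].
Step i=2: Q has 2 at row 2, column 1; remove 7 from row 2 of P and reverse-bump: 7 enters row 1 and ejects 4. So w(2) = 4. P is now [[7]].
Step i=1: Q has 1 at row 1, column 1; remove that cell from P, ejecting 7. So w(1) = 7. P is now [].

So w = 7 4 5 2 6 1 3.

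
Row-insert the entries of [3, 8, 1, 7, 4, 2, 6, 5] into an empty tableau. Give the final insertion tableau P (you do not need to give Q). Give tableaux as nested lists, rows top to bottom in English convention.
Insert 3: appended to row 1. P = [[3]].
Insert 8: appended to row 1. P = [[3, 8]].
Insert 1: 1 bumps 3 from row 1; 3 starts row 2. P = [[1, 8], [3]].
Insert 7: 7 bumps 8 from row 1; 8 appends to row 2. P = [[1, 7], [3, 8]].
Insert 4: 4 bumps 7 from row 1; 7 bumps 8 from row 2; 8 starts row 3. P = [[1, 4], [3, 7], [8]].
Insert 2: 2 bumps 4 from row 1; 4 bumps 7 from row 2; 7 bumps 8 from row 3; 8 starts row 4. P = [[1, 2], [3, 4], [7], [8]].
Insert 6: appended to row 1. P = [[1, 2, 6], [3, 4], [7], [8]].
Insert 5: 5 bumps 6 from row 1; 6 appends to row 2. P = [[1, 2, 5], [3, 4, 6], [7], [8]].

So P = [[1, 2, 5], [3, 4, 6], [7], [8]].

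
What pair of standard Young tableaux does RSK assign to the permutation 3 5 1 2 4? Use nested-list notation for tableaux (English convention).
Insert each entry of the permutation into P by Schensted row insertion, recording in Q the position of each new cell.

After inserting 3: P = [[3]].
After inserting 5: P = [[3, 5]].
After inserting 1: P = [[1, 5], [3]].
After inserting 2: P = [[1, 2], [3, 5]].
After inserting 4: P = [[1, 2, 4], [3, 5]].

So P = [[1, 2, 4], [3, 5]], Q = [[1, 2, 5], [3, 4]].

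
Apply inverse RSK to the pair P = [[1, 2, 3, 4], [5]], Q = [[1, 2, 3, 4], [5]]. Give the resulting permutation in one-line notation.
1 2 3 5 4

Reverse the RSK construction: for i from n down to 1, find the cell of Q containing i, remove the entry at that cell from P, and reverse-bump it up through P; the value ejected from row 1 is w(i).

Step i=5: Q has 5 at row 2, column 1; remove 5 from row 2 of P and reverse-bump: 5 enters row 1 and ejects 4. So w(5) = 4. P is now [[1, 2, 3, 5]].
Step i=4: Q has 4 at row 1, column 4; remove that cell from P, ejecting 5. So w(4) = 5. P is now [[1, 2, 3]].
Step i=3: Q has 3 at row 1, column 3; remove that cell from P, ejecting 3. So w(3) = 3. P is now [[1, 2]].
Step i=2: Q has 2 at row 1, column 2; remove that cell from P, ejecting 2. So w(2) = 2. P is now [[1]].
Step i=1: Q has 1 at row 1, column 1; remove that cell from P, ejecting 1. So w(1) = 1. P is now [].

So w = 1 2 3 5 4.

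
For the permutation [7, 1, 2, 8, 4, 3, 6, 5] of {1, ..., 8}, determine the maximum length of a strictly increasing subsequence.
4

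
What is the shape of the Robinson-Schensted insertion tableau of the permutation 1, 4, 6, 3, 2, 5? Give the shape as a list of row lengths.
[3, 2, 1]

Row-insert each entry into an empty tableau.

After inserting 1: P = [[1]].
After inserting 4: P = [[1, 4]].
After inserting 6: P = [[1, 4, 6]].
After inserting 3: P = [[1, 3, 6], [4]].
After inserting 2: P = [[1, 2, 6], [3], [4]].
After inserting 5: P = [[1, 2, 5], [3, 6], [4]].

The final insertion tableau P = [[1, 2, 5], [3, 6], [4]] has shape [3, 2, 1].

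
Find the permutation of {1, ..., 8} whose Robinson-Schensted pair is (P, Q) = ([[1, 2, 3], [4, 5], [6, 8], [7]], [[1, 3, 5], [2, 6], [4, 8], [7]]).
Reverse RSK: for i = n, n-1, ..., 1, locate i in Q, remove the corresponding corner cell from P, and reverse-bump its entry up through P; the value ejected from row 1 is w(i).

So w = 7 1 6 4 8 5 2 3.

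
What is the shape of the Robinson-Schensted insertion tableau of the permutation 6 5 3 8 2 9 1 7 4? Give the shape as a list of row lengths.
[3, 2, 2, 1, 1]

Row-insert each entry into an empty tableau.

After inserting 6: P = [[6]].
After inserting 5: P = [[5], [6]].
After inserting 3: P = [[3], [5], [6]].
After inserting 8: P = [[3, 8], [5], [6]].
After inserting 2: P = [[2, 8], [3], [5], [6]].
After inserting 9: P = [[2, 8, 9], [3], [5], [6]].
After inserting 1: P = [[1, 8, 9], [2], [3], [5], [6]].
After inserting 7: P = [[1, 7, 9], [2, 8], [3], [5], [6]].
After inserting 4: P = [[1, 4, 9], [2, 7], [3, 8], [5], [6]].

The final insertion tableau P = [[1, 4, 9], [2, 7], [3, 8], [5], [6]] has shape [3, 2, 2, 1, 1].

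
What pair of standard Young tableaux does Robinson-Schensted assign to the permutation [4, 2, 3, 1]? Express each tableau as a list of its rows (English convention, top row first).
Insert each entry of the permutation into P by Schensted row insertion, recording in Q the position of each new cell.

After inserting 4: P = [[4]].
After inserting 2: P = [[2], [4]].
After inserting 3: P = [[2, 3], [4]].
After inserting 1: P = [[1, 3], [2], [4]].

So P = [[1, 3], [2], [4]], Q = [[1, 3], [2], [4]].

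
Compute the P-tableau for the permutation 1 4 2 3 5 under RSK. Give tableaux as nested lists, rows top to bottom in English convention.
Insert 1: appended to row 1. P = [[1]].
Insert 4: appended to row 1. P = [[1, 4]].
Insert 2: 2 bumps 4 from row 1; 4 starts row 2. P = [[1, 2], [4]].
Insert 3: appended to row 1. P = [[1, 2, 3], [4]].
Insert 5: appended to row 1. P = [[1, 2, 3, 5], [4]].

So P = [[1, 2, 3, 5], [4]].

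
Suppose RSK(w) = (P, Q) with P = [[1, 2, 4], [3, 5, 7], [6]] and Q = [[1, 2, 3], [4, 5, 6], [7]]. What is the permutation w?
Reverse RSK: for i = n, n-1, ..., 1, locate i in Q, remove the corresponding corner cell from P, and reverse-bump its entry up through P; the value ejected from row 1 is w(i).

So w = 3 6 7 1 2 5 4.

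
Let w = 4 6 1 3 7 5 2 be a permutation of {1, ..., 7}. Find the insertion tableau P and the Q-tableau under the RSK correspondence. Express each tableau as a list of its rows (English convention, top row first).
P = [[1, 2, 5], [3, 6, 7], [4]], Q = [[1, 2, 5], [3, 4, 6], [7]]

Insert each entry of the permutation into P by Schensted row insertion, recording in Q the position of each new cell.

Insert 4: appended to row 1. P = [[4]].
Insert 6: appended to row 1. P = [[4, 6]].
Insert 1: 1 bumps 4 from row 1; 4 starts row 2. P = [[1, 6], [4]].
Insert 3: 3 bumps 6 from row 1; 6 appends to row 2. P = [[1, 3], [4, 6]].
Insert 7: appended to row 1. P = [[1, 3, 7], [4, 6]].
Insert 5: 5 bumps 7 from row 1; 7 appends to row 2. P = [[1, 3, 5], [4, 6, 7]].
Insert 2: 2 bumps 3 from row 1; 3 bumps 4 from row 2; 4 starts row 3. P = [[1, 2, 5], [3, 6, 7], [4]].

So P = [[1, 2, 5], [3, 6, 7], [4]], Q = [[1, 2, 5], [3, 4, 6], [7]].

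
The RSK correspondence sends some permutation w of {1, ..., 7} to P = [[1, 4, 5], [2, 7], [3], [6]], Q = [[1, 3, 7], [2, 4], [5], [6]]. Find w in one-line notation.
Reverse the RSK construction: for i from n down to 1, find the cell of Q containing i, remove the entry at that cell from P, and reverse-bump it up through P; the value ejected from row 1 is w(i).

Step i=7: Q has 7 at row 1, column 3; remove that cell from P, ejecting 5. So w(7) = 5. P is now [[1, 4], [2, 7], [3], [6]].
Step i=6: Q has 6 at row 4, column 1; remove 6 from row 4 of P and reverse-bump: 6 enters row 3 and ejects 3; 3 enters row 2 and ejects 2; 2 enters row 1 and ejects 1. So w(6) = 1. P is now [[2, 4], [3, 7], [6]].
Step i=5: Q has 5 at row 3, column 1; remove 6 from row 3 of P and reverse-bump: 6 enters row 2 and ejects 3; 3 enters row 1 and ejects 2. So w(5) = 2. P is now [[3, 4], [6, 7]].
Step i=4: Q has 4 at row 2, column 2; remove 7 from row 2 of P and reverse-bump: 7 enters row 1 and ejects 4. So w(4) = 4. P is now [[3, 7], [6]].
Step i=3: Q has 3 at row 1, column 2; remove that cell from P, ejecting 7. So w(3) = 7. P is now [[3], [6]].
Step i=2: Q has 2 at row 2, column 1; remove 6 from row 2 of P and reverse-bump: 6 enters row 1 and ejects 3. So w(2) = 3. P is now [[6]].
Step i=1: Q has 1 at row 1, column 1; remove that cell from P, ejecting 6. So w(1) = 6. P is now [].

So w = 6 3 7 4 2 1 5.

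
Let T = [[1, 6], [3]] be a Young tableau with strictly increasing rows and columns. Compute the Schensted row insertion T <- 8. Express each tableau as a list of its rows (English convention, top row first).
[[1, 6, 8], [3]]

8 is larger than every entry of row 1, so it is appended to row 1. The new tableau is [[1, 6, 8], [3]].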